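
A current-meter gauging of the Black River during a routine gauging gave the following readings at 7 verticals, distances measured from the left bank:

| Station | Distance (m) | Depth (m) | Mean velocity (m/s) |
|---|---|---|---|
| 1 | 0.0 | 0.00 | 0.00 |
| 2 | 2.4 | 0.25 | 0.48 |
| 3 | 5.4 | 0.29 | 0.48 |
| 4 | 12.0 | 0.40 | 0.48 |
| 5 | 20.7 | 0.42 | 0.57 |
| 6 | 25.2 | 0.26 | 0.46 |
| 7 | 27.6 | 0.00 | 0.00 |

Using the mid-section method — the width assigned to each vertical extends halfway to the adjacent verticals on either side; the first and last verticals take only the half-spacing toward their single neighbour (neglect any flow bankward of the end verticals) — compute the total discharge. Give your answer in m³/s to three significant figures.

4.45 m³/s

w_2 = (5.4 − 0.0)/2 = 2.7 m; q_2 = 0.48 × 0.25 × 2.7 = 0.3240 m³/s
w_3 = (12.0 − 2.4)/2 = 4.8 m; q_3 = 0.48 × 0.29 × 4.8 = 0.6682 m³/s
w_4 = (20.7 − 5.4)/2 = 7.65 m; q_4 = 0.48 × 0.40 × 7.65 = 1.469 m³/s
w_5 = (25.2 − 12.0)/2 = 6.6 m; q_5 = 0.57 × 0.42 × 6.6 = 1.580 m³/s
w_6 = (27.6 − 20.7)/2 = 3.45 m; q_6 = 0.46 × 0.26 × 3.45 = 0.4126 m³/s
Stations 1, 7 contribute zero (depth or velocity is 0).
Q = Σ qᵢ = 4.454 m³/s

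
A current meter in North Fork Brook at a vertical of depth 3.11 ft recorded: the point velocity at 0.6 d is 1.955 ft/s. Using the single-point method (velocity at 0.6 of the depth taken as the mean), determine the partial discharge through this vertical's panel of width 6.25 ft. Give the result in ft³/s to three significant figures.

38.0 ft³/s

v̄ = v₀.₆ = 1.955 ft/s
q = v̄ × d × w = 1.955 × 3.11 × 6.25 = 38.00 ft³/s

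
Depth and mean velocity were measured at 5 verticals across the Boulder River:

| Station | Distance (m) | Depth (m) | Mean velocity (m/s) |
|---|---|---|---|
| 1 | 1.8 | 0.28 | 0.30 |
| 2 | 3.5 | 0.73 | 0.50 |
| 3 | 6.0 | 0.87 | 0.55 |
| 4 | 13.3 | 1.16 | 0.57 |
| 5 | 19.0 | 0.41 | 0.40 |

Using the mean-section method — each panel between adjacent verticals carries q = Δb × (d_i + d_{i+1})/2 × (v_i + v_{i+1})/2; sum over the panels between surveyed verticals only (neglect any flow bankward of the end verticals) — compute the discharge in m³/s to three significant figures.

7.71 m³/s

Panel 1-2: Δb = 1.7 m, d̄ = (0.28+0.73)/2 = 0.505, v̄ = (0.30+0.50)/2 = 0.4 → q = 1.7×0.505×0.4 = 0.3434 m³/s
Panel 2-3: Δb = 2.5 m, d̄ = (0.73+0.87)/2 = 0.8, v̄ = (0.50+0.55)/2 = 0.525 → q = 2.5×0.8×0.525 = 1.050 m³/s
Panel 3-4: Δb = 7.3 m, d̄ = (0.87+1.16)/2 = 1.015, v̄ = (0.55+0.57)/2 = 0.56 → q = 7.3×1.015×0.56 = 4.149 m³/s
Panel 4-5: Δb = 5.7 m, d̄ = (1.16+0.41)/2 = 0.785, v̄ = (0.57+0.40)/2 = 0.485 → q = 5.7×0.785×0.485 = 2.170 m³/s
Q = Σ q = 7.713 m³/s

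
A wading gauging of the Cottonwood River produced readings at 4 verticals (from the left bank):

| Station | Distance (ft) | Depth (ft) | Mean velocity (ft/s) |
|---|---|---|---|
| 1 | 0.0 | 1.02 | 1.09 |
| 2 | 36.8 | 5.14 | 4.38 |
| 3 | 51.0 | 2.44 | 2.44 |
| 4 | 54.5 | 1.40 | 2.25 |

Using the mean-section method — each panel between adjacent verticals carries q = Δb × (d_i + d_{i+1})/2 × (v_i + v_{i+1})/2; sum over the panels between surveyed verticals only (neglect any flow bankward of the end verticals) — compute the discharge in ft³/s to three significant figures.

Panel 1-2: Δb = 36.8 ft, d̄ = (1.02+5.14)/2 = 3.08, v̄ = (1.09+4.38)/2 = 2.735 → q = 36.8×3.08×2.735 = 310.0 ft³/s
Panel 2-3: Δb = 14.2 ft, d̄ = (5.14+2.44)/2 = 3.79, v̄ = (4.38+2.44)/2 = 3.41 → q = 14.2×3.79×3.41 = 183.5 ft³/s
Panel 3-4: Δb = 3.5 ft, d̄ = (2.44+1.40)/2 = 1.92, v̄ = (2.44+2.25)/2 = 2.345 → q = 3.5×1.92×2.345 = 15.76 ft³/s
Q = Σ q = 509.3 ft³/s

509 ft³/s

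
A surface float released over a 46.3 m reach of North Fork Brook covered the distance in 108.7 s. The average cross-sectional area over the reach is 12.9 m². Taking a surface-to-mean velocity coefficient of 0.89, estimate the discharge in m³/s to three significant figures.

4.89 m³/s

v_surface = L / t̄ = 46.3 / 108.7 = 0.4259 m/s
v_mean = 0.89 × 0.4259 = 0.3791 m/s
Q = A × v_mean = 12.9 × 0.3791 = 4.890 m³/s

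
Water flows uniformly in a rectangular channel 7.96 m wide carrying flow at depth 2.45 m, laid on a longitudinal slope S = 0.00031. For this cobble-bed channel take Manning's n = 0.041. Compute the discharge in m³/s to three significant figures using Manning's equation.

11.1 m³/s

A = b·y = 7.96 × 2.45 = 19.50 m²
P = b + 2y = 7.96 + 2×2.45 = 12.86 m
R = A/P = 19.50/12.86 = 1.516 m
Q = (1/n)·A·R^(2/3)·S^(1/2) = (1/0.041) × 19.50 × 1.516^(2/3) × 0.00031^(1/2) = 11.05 m³/s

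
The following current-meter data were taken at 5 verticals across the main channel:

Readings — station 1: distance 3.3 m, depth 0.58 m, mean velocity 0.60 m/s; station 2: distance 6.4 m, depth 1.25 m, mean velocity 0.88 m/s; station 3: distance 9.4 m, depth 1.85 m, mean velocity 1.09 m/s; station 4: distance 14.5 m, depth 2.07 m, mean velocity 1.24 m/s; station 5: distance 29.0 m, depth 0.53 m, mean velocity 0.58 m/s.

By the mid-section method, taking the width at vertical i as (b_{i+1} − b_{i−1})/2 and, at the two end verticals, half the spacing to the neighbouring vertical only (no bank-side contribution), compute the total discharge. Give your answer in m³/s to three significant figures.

w_1 = (6.4 − 3.3)/2 = 1.55 m; q_1 = 0.60 × 0.58 × 1.55 = 0.5394 m³/s
w_2 = (9.4 − 3.3)/2 = 3.05 m; q_2 = 0.88 × 1.25 × 3.05 = 3.355 m³/s
w_3 = (14.5 − 6.4)/2 = 4.05 m; q_3 = 1.09 × 1.85 × 4.05 = 8.167 m³/s
w_4 = (29.0 − 9.4)/2 = 9.8 m; q_4 = 1.24 × 2.07 × 9.8 = 25.15 m³/s
w_5 = (29.0 − 14.5)/2 = 7.25 m; q_5 = 0.58 × 0.53 × 7.25 = 2.229 m³/s
Q = Σ qᵢ = 39.44 m³/s

39.4 m³/s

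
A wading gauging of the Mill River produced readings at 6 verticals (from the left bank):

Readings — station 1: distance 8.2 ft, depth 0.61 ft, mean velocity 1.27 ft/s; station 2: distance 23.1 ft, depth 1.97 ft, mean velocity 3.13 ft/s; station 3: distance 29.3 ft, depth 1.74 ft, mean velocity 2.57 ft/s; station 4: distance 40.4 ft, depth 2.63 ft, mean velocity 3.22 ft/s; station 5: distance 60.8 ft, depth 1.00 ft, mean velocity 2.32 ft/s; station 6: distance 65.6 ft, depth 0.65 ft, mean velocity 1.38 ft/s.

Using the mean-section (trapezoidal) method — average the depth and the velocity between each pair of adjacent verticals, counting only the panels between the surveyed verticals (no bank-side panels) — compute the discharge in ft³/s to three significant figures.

255 ft³/s

Panel 1-2: Δb = 14.9 ft, d̄ = (0.61+1.97)/2 = 1.29, v̄ = (1.27+3.13)/2 = 2.2 → q = 14.9×1.29×2.2 = 42.29 ft³/s
Panel 2-3: Δb = 6.2 ft, d̄ = (1.97+1.74)/2 = 1.855, v̄ = (3.13+2.57)/2 = 2.85 → q = 6.2×1.855×2.85 = 32.78 ft³/s
Panel 3-4: Δb = 11.1 ft, d̄ = (1.74+2.63)/2 = 2.185, v̄ = (2.57+3.22)/2 = 2.895 → q = 11.1×2.185×2.895 = 70.21 ft³/s
Panel 4-5: Δb = 20.4 ft, d̄ = (2.63+1.00)/2 = 1.815, v̄ = (3.22+2.32)/2 = 2.77 → q = 20.4×1.815×2.77 = 102.6 ft³/s
Panel 5-6: Δb = 4.8 ft, d̄ = (1.00+0.65)/2 = 0.825, v̄ = (2.32+1.38)/2 = 1.85 → q = 4.8×0.825×1.85 = 7.326 ft³/s
Q = Σ q = 255.2 ft³/s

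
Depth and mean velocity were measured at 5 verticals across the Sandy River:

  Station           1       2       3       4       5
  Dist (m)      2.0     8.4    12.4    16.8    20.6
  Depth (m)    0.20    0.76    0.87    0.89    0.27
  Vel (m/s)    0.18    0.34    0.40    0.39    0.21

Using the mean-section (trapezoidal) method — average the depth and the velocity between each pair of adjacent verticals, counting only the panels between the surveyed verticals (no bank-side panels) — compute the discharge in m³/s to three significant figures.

Panel 1-2: Δb = 6.4 m, d̄ = (0.20+0.76)/2 = 0.48, v̄ = (0.18+0.34)/2 = 0.26 → q = 6.4×0.48×0.26 = 0.7987 m³/s
Panel 2-3: Δb = 4 m, d̄ = (0.76+0.87)/2 = 0.815, v̄ = (0.34+0.40)/2 = 0.37 → q = 4×0.815×0.37 = 1.206 m³/s
Panel 3-4: Δb = 4.4 m, d̄ = (0.87+0.89)/2 = 0.88, v̄ = (0.40+0.39)/2 = 0.395 → q = 4.4×0.88×0.395 = 1.529 m³/s
Panel 4-5: Δb = 3.8 m, d̄ = (0.89+0.27)/2 = 0.58, v̄ = (0.39+0.21)/2 = 0.3 → q = 3.8×0.58×0.3 = 0.6612 m³/s
Q = Σ q = 4.196 m³/s

4.20 m³/s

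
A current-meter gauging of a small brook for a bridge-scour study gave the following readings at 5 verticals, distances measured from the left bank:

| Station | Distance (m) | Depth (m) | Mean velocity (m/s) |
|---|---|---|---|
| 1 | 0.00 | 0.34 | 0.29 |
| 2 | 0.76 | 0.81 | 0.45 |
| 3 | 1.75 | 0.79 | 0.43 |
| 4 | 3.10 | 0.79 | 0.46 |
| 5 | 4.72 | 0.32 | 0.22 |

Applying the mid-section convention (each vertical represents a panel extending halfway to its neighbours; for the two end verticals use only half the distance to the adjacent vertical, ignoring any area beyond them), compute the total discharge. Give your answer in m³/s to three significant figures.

w_1 = (0.76 − 0.00)/2 = 0.38 m; q_1 = 0.29 × 0.34 × 0.38 = 0.03747 m³/s
w_2 = (1.75 − 0.00)/2 = 0.875 m; q_2 = 0.45 × 0.81 × 0.875 = 0.3189 m³/s
w_3 = (3.10 − 0.76)/2 = 1.17 m; q_3 = 0.43 × 0.79 × 1.17 = 0.3974 m³/s
w_4 = (4.72 − 1.75)/2 = 1.485 m; q_4 = 0.46 × 0.79 × 1.485 = 0.5396 m³/s
w_5 = (4.72 − 3.10)/2 = 0.81 m; q_5 = 0.22 × 0.32 × 0.81 = 0.05702 m³/s
Q = Σ qᵢ = 1.351 m³/s

1.35 m³/s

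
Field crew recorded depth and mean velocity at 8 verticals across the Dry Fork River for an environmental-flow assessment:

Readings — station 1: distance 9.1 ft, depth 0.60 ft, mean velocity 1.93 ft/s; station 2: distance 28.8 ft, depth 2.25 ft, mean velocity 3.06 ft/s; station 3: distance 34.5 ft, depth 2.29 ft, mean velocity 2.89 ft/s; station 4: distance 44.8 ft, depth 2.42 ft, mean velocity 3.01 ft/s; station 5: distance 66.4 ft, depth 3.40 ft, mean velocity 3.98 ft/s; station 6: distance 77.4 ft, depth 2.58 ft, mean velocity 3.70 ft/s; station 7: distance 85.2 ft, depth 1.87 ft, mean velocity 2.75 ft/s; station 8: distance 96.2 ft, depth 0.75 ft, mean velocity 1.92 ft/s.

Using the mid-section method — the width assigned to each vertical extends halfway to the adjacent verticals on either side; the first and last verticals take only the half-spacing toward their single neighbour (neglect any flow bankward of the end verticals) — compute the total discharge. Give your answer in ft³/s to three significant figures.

635 ft³/s

w_1 = (28.8 − 9.1)/2 = 9.85 ft; q_1 = 1.93 × 0.60 × 9.85 = 11.41 ft³/s
w_2 = (34.5 − 9.1)/2 = 12.7 ft; q_2 = 3.06 × 2.25 × 12.7 = 87.44 ft³/s
w_3 = (44.8 − 28.8)/2 = 8 ft; q_3 = 2.89 × 2.29 × 8 = 52.94 ft³/s
w_4 = (66.4 − 34.5)/2 = 15.95 ft; q_4 = 3.01 × 2.42 × 15.95 = 116.2 ft³/s
w_5 = (77.4 − 44.8)/2 = 16.3 ft; q_5 = 3.98 × 3.40 × 16.3 = 220.6 ft³/s
w_6 = (85.2 − 66.4)/2 = 9.4 ft; q_6 = 3.70 × 2.58 × 9.4 = 89.73 ft³/s
w_7 = (96.2 − 77.4)/2 = 9.4 ft; q_7 = 2.75 × 1.87 × 9.4 = 48.34 ft³/s
w_8 = (96.2 − 85.2)/2 = 5.5 ft; q_8 = 1.92 × 0.75 × 5.5 = 7.920 ft³/s
Q = Σ qᵢ = 634.5 ft³/s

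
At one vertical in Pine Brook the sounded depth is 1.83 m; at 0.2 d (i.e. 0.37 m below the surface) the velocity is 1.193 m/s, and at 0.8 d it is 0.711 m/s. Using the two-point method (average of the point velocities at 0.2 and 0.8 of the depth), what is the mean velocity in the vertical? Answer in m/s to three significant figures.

v̄ = (1.193 + 0.711) / 2 = 0.9520 m/s

0.952 m/s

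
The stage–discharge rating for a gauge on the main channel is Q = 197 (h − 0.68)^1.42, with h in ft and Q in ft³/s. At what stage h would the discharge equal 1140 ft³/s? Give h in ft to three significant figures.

4.12 ft

h − h₀ = (Q/C)^(1/b) = (1140/197)^(1/1.42) = 3.443 ft
h = 0.68 + 3.443 = 4.123 ft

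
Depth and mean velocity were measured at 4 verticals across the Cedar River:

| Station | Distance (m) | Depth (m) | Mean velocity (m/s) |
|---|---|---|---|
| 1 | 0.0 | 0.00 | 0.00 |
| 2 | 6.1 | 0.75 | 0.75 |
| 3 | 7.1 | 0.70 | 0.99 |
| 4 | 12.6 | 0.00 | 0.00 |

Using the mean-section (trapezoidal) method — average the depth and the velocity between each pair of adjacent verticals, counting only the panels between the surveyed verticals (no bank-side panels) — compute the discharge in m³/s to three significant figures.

Panel 1-2: Δb = 6.1 m, d̄ = (0.00+0.75)/2 = 0.375, v̄ = (0.00+0.75)/2 = 0.375 → q = 6.1×0.375×0.375 = 0.8578 m³/s
Panel 2-3: Δb = 1 m, d̄ = (0.75+0.70)/2 = 0.725, v̄ = (0.75+0.99)/2 = 0.87 → q = 1×0.725×0.87 = 0.6308 m³/s
Panel 3-4: Δb = 5.5 m, d̄ = (0.70+0.00)/2 = 0.35, v̄ = (0.99+0.00)/2 = 0.495 → q = 5.5×0.35×0.495 = 0.9529 m³/s
Q = Σ q = 2.441 m³/s

2.44 m³/s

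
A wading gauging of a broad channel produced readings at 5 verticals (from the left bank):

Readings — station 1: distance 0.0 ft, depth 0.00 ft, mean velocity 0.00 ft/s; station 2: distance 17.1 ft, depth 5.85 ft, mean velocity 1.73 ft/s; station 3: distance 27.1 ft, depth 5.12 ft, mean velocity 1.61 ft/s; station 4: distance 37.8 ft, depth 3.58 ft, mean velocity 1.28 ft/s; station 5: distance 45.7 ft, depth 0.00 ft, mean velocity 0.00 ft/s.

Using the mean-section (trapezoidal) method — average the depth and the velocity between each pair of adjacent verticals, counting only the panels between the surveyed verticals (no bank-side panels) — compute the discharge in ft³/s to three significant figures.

211 ft³/s

Panel 1-2: Δb = 17.1 ft, d̄ = (0.00+5.85)/2 = 2.925, v̄ = (0.00+1.73)/2 = 0.865 → q = 17.1×2.925×0.865 = 43.27 ft³/s
Panel 2-3: Δb = 10 ft, d̄ = (5.85+5.12)/2 = 5.485, v̄ = (1.73+1.61)/2 = 1.67 → q = 10×5.485×1.67 = 91.60 ft³/s
Panel 3-4: Δb = 10.7 ft, d̄ = (5.12+3.58)/2 = 4.35, v̄ = (1.61+1.28)/2 = 1.445 → q = 10.7×4.35×1.445 = 67.26 ft³/s
Panel 4-5: Δb = 7.9 ft, d̄ = (3.58+0.00)/2 = 1.79, v̄ = (1.28+0.00)/2 = 0.64 → q = 7.9×1.79×0.64 = 9.050 ft³/s
Q = Σ q = 211.2 ft³/s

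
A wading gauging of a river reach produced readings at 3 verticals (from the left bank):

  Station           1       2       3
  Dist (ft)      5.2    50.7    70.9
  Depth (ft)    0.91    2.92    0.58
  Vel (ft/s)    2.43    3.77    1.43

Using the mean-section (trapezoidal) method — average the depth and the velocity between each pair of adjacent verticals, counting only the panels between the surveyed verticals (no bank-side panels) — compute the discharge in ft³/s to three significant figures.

Panel 1-2: Δb = 45.5 ft, d̄ = (0.91+2.92)/2 = 1.915, v̄ = (2.43+3.77)/2 = 3.1 → q = 45.5×1.915×3.1 = 270.1 ft³/s
Panel 2-3: Δb = 20.2 ft, d̄ = (2.92+0.58)/2 = 1.75, v̄ = (3.77+1.43)/2 = 2.6 → q = 20.2×1.75×2.6 = 91.91 ft³/s
Q = Σ q = 362.0 ft³/s

362 ft³/s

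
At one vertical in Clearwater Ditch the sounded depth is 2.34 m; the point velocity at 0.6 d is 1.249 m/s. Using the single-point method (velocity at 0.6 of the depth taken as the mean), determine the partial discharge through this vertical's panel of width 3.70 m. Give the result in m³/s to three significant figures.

10.8 m³/s

v̄ = v₀.₆ = 1.249 m/s
q = v̄ × d × w = 1.249 × 2.34 × 3.70 = 10.81 m³/s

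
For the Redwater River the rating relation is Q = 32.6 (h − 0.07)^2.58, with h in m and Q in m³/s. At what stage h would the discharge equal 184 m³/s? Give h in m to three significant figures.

2.03 m

h − h₀ = (Q/C)^(1/b) = (184/32.6)^(1/2.58) = 1.956 m
h = 0.07 + 1.956 = 2.026 m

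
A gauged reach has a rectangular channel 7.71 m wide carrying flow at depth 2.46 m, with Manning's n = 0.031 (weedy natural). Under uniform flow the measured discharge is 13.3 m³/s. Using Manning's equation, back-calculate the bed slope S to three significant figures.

0.000275

A = b·y = 7.71 × 2.46 = 18.97 m²
P = b + 2y = 7.71 + 2×2.46 = 12.63 m
R = A/P = 18.97/12.63 = 1.502 m
S = (Q·n / (1·A·R^(2/3)))² = (13.3×0.031 / (1×18.97×1.311))² = 0.0002748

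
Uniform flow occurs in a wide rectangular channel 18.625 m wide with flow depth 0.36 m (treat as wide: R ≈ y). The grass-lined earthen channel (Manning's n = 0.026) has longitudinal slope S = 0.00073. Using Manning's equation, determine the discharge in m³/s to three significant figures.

A = b·y = 18.625 × 0.36 = 6.705 m²
Wide channel: R ≈ y = 0.36 m
Q = (1/n)·A·R^(2/3)·S^(1/2) = (1/0.026) × 6.705 × 0.3600^(2/3) × 0.00073^(1/2) = 3.526 m³/s

3.53 m³/s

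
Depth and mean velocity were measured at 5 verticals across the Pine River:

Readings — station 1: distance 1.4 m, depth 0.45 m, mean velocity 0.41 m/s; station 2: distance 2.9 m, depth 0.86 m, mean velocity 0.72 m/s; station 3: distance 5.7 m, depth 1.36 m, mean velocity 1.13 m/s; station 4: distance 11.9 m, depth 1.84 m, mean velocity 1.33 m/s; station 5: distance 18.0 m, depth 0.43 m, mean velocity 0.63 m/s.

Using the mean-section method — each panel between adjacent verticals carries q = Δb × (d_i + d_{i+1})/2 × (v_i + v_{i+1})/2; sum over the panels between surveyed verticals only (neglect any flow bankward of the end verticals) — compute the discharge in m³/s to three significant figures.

Panel 1-2: Δb = 1.5 m, d̄ = (0.45+0.86)/2 = 0.655, v̄ = (0.41+0.72)/2 = 0.565 → q = 1.5×0.655×0.565 = 0.5551 m³/s
Panel 2-3: Δb = 2.8 m, d̄ = (0.86+1.36)/2 = 1.11, v̄ = (0.72+1.13)/2 = 0.925 → q = 2.8×1.11×0.925 = 2.875 m³/s
Panel 3-4: Δb = 6.2 m, d̄ = (1.36+1.84)/2 = 1.6, v̄ = (1.13+1.33)/2 = 1.23 → q = 6.2×1.6×1.23 = 12.20 m³/s
Panel 4-5: Δb = 6.1 m, d̄ = (1.84+0.43)/2 = 1.135, v̄ = (1.33+0.63)/2 = 0.98 → q = 6.1×1.135×0.98 = 6.785 m³/s
Q = Σ q = 22.42 m³/s

22.4 m³/s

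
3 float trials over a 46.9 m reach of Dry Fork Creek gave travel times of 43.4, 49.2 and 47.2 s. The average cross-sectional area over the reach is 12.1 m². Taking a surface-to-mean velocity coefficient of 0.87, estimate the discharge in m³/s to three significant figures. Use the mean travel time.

10.6 m³/s

t̄ = (43.4 + 49.2 + 47.2) / 3 = 46.6 s
v_surface = L / t̄ = 46.9 / 46.6 = 1.006 m/s
v_mean = 0.87 × 1.006 = 0.8756 m/s
Q = A × v_mean = 12.1 × 0.8756 = 10.59 m³/s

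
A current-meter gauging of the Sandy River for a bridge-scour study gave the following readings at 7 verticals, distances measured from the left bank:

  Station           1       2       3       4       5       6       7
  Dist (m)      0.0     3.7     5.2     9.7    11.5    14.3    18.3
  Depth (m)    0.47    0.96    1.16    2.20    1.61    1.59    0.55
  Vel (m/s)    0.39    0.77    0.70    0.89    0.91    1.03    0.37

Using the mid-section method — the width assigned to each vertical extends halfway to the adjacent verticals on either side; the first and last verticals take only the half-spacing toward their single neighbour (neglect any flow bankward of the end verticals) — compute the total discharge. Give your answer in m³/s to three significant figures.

w_1 = (3.7 − 0.0)/2 = 1.85 m; q_1 = 0.39 × 0.47 × 1.85 = 0.3391 m³/s
w_2 = (5.2 − 0.0)/2 = 2.6 m; q_2 = 0.77 × 0.96 × 2.6 = 1.922 m³/s
w_3 = (9.7 − 3.7)/2 = 3 m; q_3 = 0.70 × 1.16 × 3 = 2.436 m³/s
w_4 = (11.5 − 5.2)/2 = 3.15 m; q_4 = 0.89 × 2.20 × 3.15 = 6.168 m³/s
w_5 = (14.3 − 9.7)/2 = 2.3 m; q_5 = 0.91 × 1.61 × 2.3 = 3.370 m³/s
w_6 = (18.3 − 11.5)/2 = 3.4 m; q_6 = 1.03 × 1.59 × 3.4 = 5.568 m³/s
w_7 = (18.3 − 14.3)/2 = 2 m; q_7 = 0.37 × 0.55 × 2 = 0.4070 m³/s
Q = Σ qᵢ = 20.21 m³/s

20.2 m³/s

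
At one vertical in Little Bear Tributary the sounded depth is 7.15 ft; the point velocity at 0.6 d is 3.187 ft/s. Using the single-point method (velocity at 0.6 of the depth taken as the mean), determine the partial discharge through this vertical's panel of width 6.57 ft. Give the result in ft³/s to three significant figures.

v̄ = v₀.₆ = 3.187 ft/s
q = v̄ × d × w = 3.187 × 7.15 × 6.57 = 149.7 ft³/s

150 ft³/s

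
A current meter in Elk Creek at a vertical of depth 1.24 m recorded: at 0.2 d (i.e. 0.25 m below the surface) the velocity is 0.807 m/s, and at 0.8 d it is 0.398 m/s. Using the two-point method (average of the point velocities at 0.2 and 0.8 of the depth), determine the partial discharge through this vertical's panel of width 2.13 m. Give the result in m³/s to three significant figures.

1.59 m³/s

v̄ = (0.807 + 0.398) / 2 = 0.6025 m/s
q = v̄ × d × w = 0.6025 × 1.24 × 2.13 = 1.591 m³/s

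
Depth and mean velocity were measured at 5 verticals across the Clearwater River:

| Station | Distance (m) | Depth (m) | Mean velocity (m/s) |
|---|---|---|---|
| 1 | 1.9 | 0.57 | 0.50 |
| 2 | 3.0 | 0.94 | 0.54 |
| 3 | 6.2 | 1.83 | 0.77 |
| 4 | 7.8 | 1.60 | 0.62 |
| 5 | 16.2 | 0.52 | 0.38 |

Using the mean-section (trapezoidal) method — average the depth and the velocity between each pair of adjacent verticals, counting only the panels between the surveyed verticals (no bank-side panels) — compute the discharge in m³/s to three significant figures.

9.69 m³/s

Panel 1-2: Δb = 1.1 m, d̄ = (0.57+0.94)/2 = 0.755, v̄ = (0.50+0.54)/2 = 0.52 → q = 1.1×0.755×0.52 = 0.4319 m³/s
Panel 2-3: Δb = 3.2 m, d̄ = (0.94+1.83)/2 = 1.385, v̄ = (0.54+0.77)/2 = 0.655 → q = 3.2×1.385×0.655 = 2.903 m³/s
Panel 3-4: Δb = 1.6 m, d̄ = (1.83+1.60)/2 = 1.715, v̄ = (0.77+0.62)/2 = 0.695 → q = 1.6×1.715×0.695 = 1.907 m³/s
Panel 4-5: Δb = 8.4 m, d̄ = (1.60+0.52)/2 = 1.06, v̄ = (0.62+0.38)/2 = 0.5 → q = 8.4×1.06×0.5 = 4.452 m³/s
Q = Σ q = 9.694 m³/s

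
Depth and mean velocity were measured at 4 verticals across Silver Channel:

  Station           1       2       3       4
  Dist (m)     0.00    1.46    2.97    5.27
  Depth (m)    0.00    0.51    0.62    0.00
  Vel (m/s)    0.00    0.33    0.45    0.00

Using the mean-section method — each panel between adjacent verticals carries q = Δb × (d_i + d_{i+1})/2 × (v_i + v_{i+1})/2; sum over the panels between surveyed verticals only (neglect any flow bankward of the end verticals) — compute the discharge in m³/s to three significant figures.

0.555 m³/s

Panel 1-2: Δb = 1.46 m, d̄ = (0.00+0.51)/2 = 0.255, v̄ = (0.00+0.33)/2 = 0.165 → q = 1.46×0.255×0.165 = 0.06143 m³/s
Panel 2-3: Δb = 1.51 m, d̄ = (0.51+0.62)/2 = 0.565, v̄ = (0.33+0.45)/2 = 0.39 → q = 1.51×0.565×0.39 = 0.3327 m³/s
Panel 3-4: Δb = 2.3 m, d̄ = (0.62+0.00)/2 = 0.31, v̄ = (0.45+0.00)/2 = 0.225 → q = 2.3×0.31×0.225 = 0.1604 m³/s
Q = Σ q = 0.5546 m³/s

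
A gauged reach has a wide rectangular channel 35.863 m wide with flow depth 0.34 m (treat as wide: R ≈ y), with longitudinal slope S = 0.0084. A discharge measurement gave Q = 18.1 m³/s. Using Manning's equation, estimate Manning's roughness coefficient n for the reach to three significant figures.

0.0301

A = b·y = 35.863 × 0.34 = 12.19 m²
Wide channel: R ≈ y = 0.34 m
n = (1/Q)·A·R^(2/3)·S^(1/2) = (1/18.1) × 12.19 × 0.4871 × 0.09165 = 0.03008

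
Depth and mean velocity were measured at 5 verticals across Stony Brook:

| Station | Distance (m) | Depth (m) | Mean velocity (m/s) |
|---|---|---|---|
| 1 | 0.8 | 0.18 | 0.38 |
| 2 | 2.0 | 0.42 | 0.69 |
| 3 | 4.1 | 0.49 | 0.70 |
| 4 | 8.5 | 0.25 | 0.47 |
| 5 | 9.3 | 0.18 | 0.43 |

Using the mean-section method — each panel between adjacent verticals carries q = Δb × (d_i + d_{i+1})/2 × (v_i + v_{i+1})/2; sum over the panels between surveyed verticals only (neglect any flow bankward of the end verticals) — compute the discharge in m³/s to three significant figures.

1.89 m³/s

Panel 1-2: Δb = 1.2 m, d̄ = (0.18+0.42)/2 = 0.3, v̄ = (0.38+0.69)/2 = 0.535 → q = 1.2×0.3×0.535 = 0.1926 m³/s
Panel 2-3: Δb = 2.1 m, d̄ = (0.42+0.49)/2 = 0.455, v̄ = (0.69+0.70)/2 = 0.695 → q = 2.1×0.455×0.695 = 0.6641 m³/s
Panel 3-4: Δb = 4.4 m, d̄ = (0.49+0.25)/2 = 0.37, v̄ = (0.70+0.47)/2 = 0.585 → q = 4.4×0.37×0.585 = 0.9524 m³/s
Panel 4-5: Δb = 0.8 m, d̄ = (0.25+0.18)/2 = 0.215, v̄ = (0.47+0.43)/2 = 0.45 → q = 0.8×0.215×0.45 = 0.07740 m³/s
Q = Σ q = 1.886 m³/s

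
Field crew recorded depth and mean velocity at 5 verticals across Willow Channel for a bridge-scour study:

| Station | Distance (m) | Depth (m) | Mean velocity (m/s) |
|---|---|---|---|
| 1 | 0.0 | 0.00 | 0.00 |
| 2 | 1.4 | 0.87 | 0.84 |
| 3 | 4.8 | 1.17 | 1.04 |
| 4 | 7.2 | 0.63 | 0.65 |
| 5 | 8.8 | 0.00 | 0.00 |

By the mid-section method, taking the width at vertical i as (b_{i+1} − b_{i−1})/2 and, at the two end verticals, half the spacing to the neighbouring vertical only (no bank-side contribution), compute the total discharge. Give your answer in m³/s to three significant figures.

6.10 m³/s

w_2 = (4.8 − 0.0)/2 = 2.4 m; q_2 = 0.84 × 0.87 × 2.4 = 1.754 m³/s
w_3 = (7.2 − 1.4)/2 = 2.9 m; q_3 = 1.04 × 1.17 × 2.9 = 3.529 m³/s
w_4 = (8.8 − 4.8)/2 = 2 m; q_4 = 0.65 × 0.63 × 2 = 0.8190 m³/s
Stations 1, 5 contribute zero (depth or velocity is 0).
Q = Σ qᵢ = 6.102 m³/s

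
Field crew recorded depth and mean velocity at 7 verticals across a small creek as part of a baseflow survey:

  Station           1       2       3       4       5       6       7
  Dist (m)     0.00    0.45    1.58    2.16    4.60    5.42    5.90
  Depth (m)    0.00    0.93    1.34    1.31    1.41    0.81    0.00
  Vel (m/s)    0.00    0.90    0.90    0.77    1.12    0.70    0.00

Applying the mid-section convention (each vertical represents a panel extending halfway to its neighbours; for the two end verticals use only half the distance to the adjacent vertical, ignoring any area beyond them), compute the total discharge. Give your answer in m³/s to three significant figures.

6.16 m³/s

w_2 = (1.58 − 0.00)/2 = 0.79 m; q_2 = 0.90 × 0.93 × 0.79 = 0.6612 m³/s
w_3 = (2.16 − 0.45)/2 = 0.855 m; q_3 = 0.90 × 1.34 × 0.855 = 1.031 m³/s
w_4 = (4.60 − 1.58)/2 = 1.51 m; q_4 = 0.77 × 1.31 × 1.51 = 1.523 m³/s
w_5 = (5.42 − 2.16)/2 = 1.63 m; q_5 = 1.12 × 1.41 × 1.63 = 2.574 m³/s
w_6 = (5.90 − 4.60)/2 = 0.65 m; q_6 = 0.70 × 0.81 × 0.65 = 0.3686 m³/s
Stations 1, 7 contribute zero (depth or velocity is 0).
Q = Σ qᵢ = 6.158 m³/s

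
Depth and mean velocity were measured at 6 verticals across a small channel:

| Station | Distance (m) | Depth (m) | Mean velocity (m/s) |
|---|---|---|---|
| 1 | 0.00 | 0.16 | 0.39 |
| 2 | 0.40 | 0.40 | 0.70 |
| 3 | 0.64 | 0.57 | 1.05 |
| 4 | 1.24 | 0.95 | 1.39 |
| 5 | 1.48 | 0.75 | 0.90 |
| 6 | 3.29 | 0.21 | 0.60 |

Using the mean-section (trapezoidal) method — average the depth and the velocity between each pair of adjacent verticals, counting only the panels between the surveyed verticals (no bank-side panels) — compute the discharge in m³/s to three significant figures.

1.60 m³/s

Panel 1-2: Δb = 0.4 m, d̄ = (0.16+0.40)/2 = 0.28, v̄ = (0.39+0.70)/2 = 0.545 → q = 0.4×0.28×0.545 = 0.06104 m³/s
Panel 2-3: Δb = 0.24 m, d̄ = (0.40+0.57)/2 = 0.485, v̄ = (0.70+1.05)/2 = 0.875 → q = 0.24×0.485×0.875 = 0.1019 m³/s
Panel 3-4: Δb = 0.6 m, d̄ = (0.57+0.95)/2 = 0.76, v̄ = (1.05+1.39)/2 = 1.22 → q = 0.6×0.76×1.22 = 0.5563 m³/s
Panel 4-5: Δb = 0.24 m, d̄ = (0.95+0.75)/2 = 0.85, v̄ = (1.39+0.90)/2 = 1.145 → q = 0.24×0.85×1.145 = 0.2336 m³/s
Panel 5-6: Δb = 1.81 m, d̄ = (0.75+0.21)/2 = 0.48, v̄ = (0.90+0.60)/2 = 0.75 → q = 1.81×0.48×0.75 = 0.6516 m³/s
Q = Σ q = 1.604 m³/s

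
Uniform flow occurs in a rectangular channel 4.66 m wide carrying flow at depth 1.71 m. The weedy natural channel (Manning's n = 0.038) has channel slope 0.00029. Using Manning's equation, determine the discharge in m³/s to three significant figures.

A = b·y = 4.66 × 1.71 = 7.969 m²
P = b + 2y = 4.66 + 2×1.71 = 8.080 m
R = A/P = 7.969/8.080 = 0.9862 m
Q = (1/n)·A·R^(2/3)·S^(1/2) = (1/0.038) × 7.969 × 0.9862^(2/3) × 0.00029^(1/2) = 3.538 m³/s

3.54 m³/s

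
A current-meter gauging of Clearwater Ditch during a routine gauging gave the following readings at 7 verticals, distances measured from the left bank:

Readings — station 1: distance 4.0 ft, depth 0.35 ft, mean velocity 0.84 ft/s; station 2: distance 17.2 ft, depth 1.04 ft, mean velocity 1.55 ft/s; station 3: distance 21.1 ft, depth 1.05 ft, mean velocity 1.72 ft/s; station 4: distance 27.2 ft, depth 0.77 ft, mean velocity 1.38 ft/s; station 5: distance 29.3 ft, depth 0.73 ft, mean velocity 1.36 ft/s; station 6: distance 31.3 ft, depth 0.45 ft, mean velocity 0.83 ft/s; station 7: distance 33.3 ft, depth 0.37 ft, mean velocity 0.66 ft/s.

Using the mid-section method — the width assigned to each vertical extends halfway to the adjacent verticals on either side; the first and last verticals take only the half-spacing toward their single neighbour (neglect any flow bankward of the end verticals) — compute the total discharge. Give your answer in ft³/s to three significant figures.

32.1 ft³/s

w_1 = (17.2 − 4.0)/2 = 6.6 ft; q_1 = 0.84 × 0.35 × 6.6 = 1.940 ft³/s
w_2 = (21.1 − 4.0)/2 = 8.55 ft; q_2 = 1.55 × 1.04 × 8.55 = 13.78 ft³/s
w_3 = (27.2 − 17.2)/2 = 5 ft; q_3 = 1.72 × 1.05 × 5 = 9.030 ft³/s
w_4 = (29.3 − 21.1)/2 = 4.1 ft; q_4 = 1.38 × 0.77 × 4.1 = 4.357 ft³/s
w_5 = (31.3 − 27.2)/2 = 2.05 ft; q_5 = 1.36 × 0.73 × 2.05 = 2.035 ft³/s
w_6 = (33.3 − 29.3)/2 = 2 ft; q_6 = 0.83 × 0.45 × 2 = 0.7470 ft³/s
w_7 = (33.3 − 31.3)/2 = 1 ft; q_7 = 0.66 × 0.37 × 1 = 0.2442 ft³/s
Q = Σ qᵢ = 32.14 ft³/s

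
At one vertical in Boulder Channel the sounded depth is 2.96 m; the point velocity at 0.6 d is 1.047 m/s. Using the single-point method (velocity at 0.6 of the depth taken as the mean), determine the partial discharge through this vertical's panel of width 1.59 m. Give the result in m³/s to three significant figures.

v̄ = v₀.₆ = 1.047 m/s
q = v̄ × d × w = 1.047 × 2.96 × 1.59 = 4.928 m³/s

4.93 m³/s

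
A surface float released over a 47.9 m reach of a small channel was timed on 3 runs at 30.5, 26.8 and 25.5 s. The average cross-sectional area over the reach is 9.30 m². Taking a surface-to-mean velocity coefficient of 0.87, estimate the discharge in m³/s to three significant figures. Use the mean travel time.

t̄ = (30.5 + 26.8 + 25.5) / 3 = 27.6 s
v_surface = L / t̄ = 47.9 / 27.6 = 1.736 m/s
v_mean = 0.87 × 1.736 = 1.510 m/s
Q = A × v_mean = 9.30 × 1.510 = 14.04 m³/s

14.0 m³/s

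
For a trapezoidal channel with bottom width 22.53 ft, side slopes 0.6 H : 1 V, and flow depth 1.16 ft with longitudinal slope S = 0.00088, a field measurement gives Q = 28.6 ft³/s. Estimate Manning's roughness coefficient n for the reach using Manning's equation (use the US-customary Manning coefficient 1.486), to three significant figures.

A = (b + z·y)·y = (22.53 + 0.6×1.16)×1.16 = 26.94 ft²
P = b + 2y√(1+z²) = 22.53 + 2×1.16×√(1+0.6²) = 25.24 ft
R = A/P = 26.94/25.24 = 1.068 ft
n = (1.486/Q)·A·R^(2/3)·S^(1/2) = (1.486/28.6) × 26.94 × 1.045 × 0.02966 = 0.04338

0.0434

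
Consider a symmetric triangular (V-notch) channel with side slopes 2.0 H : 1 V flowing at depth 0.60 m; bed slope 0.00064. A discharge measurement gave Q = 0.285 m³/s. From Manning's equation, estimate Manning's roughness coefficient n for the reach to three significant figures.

0.0266

A = z·y² = 2.0×0.60² = 0.7200 m²
P = 2y√(1+z²) = 2×0.60×√(1+2.0²) = 2.683 m
R = A/P = 0.7200/2.683 = 0.2683 m
n = (1/Q)·A·R^(2/3)·S^(1/2) = (1/0.285) × 0.7200 × 0.4160 × 0.02530 = 0.02659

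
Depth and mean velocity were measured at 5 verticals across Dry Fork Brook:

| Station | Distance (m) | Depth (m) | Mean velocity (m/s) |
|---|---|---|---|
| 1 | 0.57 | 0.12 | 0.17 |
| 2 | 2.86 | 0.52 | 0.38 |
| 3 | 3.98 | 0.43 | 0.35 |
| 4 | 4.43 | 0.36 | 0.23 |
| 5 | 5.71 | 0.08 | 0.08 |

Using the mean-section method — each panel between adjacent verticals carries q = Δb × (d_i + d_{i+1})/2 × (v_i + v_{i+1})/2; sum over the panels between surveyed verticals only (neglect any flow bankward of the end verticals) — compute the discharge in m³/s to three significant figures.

0.491 m³/s

Panel 1-2: Δb = 2.29 m, d̄ = (0.12+0.52)/2 = 0.32, v̄ = (0.17+0.38)/2 = 0.275 → q = 2.29×0.32×0.275 = 0.2015 m³/s
Panel 2-3: Δb = 1.12 m, d̄ = (0.52+0.43)/2 = 0.475, v̄ = (0.38+0.35)/2 = 0.365 → q = 1.12×0.475×0.365 = 0.1942 m³/s
Panel 3-4: Δb = 0.45 m, d̄ = (0.43+0.36)/2 = 0.395, v̄ = (0.35+0.23)/2 = 0.29 → q = 0.45×0.395×0.29 = 0.05155 m³/s
Panel 4-5: Δb = 1.28 m, d̄ = (0.36+0.08)/2 = 0.22, v̄ = (0.23+0.08)/2 = 0.155 → q = 1.28×0.22×0.155 = 0.04365 m³/s
Q = Σ q = 0.4909 m³/s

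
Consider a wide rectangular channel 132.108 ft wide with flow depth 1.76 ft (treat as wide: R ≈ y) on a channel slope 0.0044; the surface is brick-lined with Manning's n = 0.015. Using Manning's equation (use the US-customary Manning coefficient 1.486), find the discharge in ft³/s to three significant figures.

2230 ft³/s

A = b·y = 132.108 × 1.76 = 232.5 ft²
Wide channel: R ≈ y = 1.76 ft
Q = (1.486/n)·A·R^(2/3)·S^(1/2) = (1.486/0.015) × 232.5 × 1.760^(2/3) × 0.0044^(1/2) = 2227 ft³/s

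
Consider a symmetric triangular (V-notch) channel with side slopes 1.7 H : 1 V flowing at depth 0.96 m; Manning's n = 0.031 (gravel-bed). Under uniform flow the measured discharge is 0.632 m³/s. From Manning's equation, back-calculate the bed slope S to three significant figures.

A = z·y² = 1.7×0.96² = 1.567 m²
P = 2y√(1+z²) = 2×0.96×√(1+1.7²) = 3.787 m
R = A/P = 1.567/3.787 = 0.4137 m
S = (Q·n / (1·A·R^(2/3)))² = (0.632×0.031 / (1×1.567×0.5552))² = 0.0005072

0.000507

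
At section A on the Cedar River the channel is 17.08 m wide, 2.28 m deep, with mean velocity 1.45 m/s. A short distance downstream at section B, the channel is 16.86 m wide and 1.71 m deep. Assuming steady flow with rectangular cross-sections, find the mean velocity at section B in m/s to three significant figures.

1.96 m/s

Q = A₁V₁ = (17.08×2.28) × 1.45 = 56.47 m³/s
A₂ = 16.86 × 1.71 = 28.83 m²
V₂ = Q/A₂ = 56.47/28.83 = 1.959 m/s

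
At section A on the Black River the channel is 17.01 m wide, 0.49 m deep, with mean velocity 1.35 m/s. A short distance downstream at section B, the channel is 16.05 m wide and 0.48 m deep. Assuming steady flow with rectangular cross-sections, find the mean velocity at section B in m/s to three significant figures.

Q = A₁V₁ = (17.01×0.49) × 1.35 = 11.25 m³/s
A₂ = 16.05 × 0.48 = 7.704 m²
V₂ = Q/A₂ = 11.25/7.704 = 1.461 m/s

1.46 m/s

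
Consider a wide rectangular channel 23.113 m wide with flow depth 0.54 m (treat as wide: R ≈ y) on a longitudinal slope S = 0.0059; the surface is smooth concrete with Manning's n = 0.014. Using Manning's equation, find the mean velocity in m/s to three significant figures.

3.64 m/s

A = b·y = 23.113 × 0.54 = 12.48 m²
Wide channel: R ≈ y = 0.54 m
Q = (1/n)·A·R^(2/3)·S^(1/2) = (1/0.014) × 12.48 × 0.5400^(2/3) × 0.0059^(1/2) = 45.41 m³/s
V = Q/A = 45.41/12.48 = 3.638 m/s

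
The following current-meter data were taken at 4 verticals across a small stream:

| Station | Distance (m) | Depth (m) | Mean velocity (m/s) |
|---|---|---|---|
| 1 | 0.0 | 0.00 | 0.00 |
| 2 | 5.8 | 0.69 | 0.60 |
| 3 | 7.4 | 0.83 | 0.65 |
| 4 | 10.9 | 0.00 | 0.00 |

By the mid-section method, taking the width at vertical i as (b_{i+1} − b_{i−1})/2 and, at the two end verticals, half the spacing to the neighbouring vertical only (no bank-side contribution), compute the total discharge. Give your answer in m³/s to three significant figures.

2.91 m³/s

w_2 = (7.4 − 0.0)/2 = 3.7 m; q_2 = 0.60 × 0.69 × 3.7 = 1.532 m³/s
w_3 = (10.9 − 5.8)/2 = 2.55 m; q_3 = 0.65 × 0.83 × 2.55 = 1.376 m³/s
Stations 1, 4 contribute zero (depth or velocity is 0).
Q = Σ qᵢ = 2.908 m³/s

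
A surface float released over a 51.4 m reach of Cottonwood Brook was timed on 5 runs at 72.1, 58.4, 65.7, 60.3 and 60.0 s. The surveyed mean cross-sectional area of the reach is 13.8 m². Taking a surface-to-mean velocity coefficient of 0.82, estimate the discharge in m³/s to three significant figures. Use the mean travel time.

9.19 m³/s

t̄ = (72.1 + 58.4 + 65.7 + 60.3 + 60.0) / 5 = 63.3 s
v_surface = L / t̄ = 51.4 / 63.3 = 0.8120 m/s
v_mean = 0.82 × 0.8120 = 0.6658 m/s
Q = A × v_mean = 13.8 × 0.6658 = 9.189 m³/s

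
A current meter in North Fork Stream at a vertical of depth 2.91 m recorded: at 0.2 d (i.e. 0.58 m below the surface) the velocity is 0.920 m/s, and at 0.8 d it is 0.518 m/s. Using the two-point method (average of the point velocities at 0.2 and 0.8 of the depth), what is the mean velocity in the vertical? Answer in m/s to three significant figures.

0.719 m/s

v̄ = (0.920 + 0.518) / 2 = 0.7190 m/s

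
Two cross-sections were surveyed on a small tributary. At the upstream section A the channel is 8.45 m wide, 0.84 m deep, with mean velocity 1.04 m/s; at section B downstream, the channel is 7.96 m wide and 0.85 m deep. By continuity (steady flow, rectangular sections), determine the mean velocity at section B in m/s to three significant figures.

Q = A₁V₁ = (8.45×0.84) × 1.04 = 7.382 m³/s
A₂ = 7.96 × 0.85 = 6.766 m²
V₂ = Q/A₂ = 7.382/6.766 = 1.091 m/s

1.09 m/s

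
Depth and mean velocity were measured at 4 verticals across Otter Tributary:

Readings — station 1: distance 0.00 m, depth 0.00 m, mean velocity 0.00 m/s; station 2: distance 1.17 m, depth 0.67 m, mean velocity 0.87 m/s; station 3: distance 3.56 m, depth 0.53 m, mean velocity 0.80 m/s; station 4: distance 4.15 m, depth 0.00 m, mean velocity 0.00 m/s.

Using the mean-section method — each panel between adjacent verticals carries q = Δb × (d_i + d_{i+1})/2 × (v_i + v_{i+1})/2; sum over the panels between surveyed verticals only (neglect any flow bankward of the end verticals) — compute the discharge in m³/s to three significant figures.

Panel 1-2: Δb = 1.17 m, d̄ = (0.00+0.67)/2 = 0.335, v̄ = (0.00+0.87)/2 = 0.435 → q = 1.17×0.335×0.435 = 0.1705 m³/s
Panel 2-3: Δb = 2.39 m, d̄ = (0.67+0.53)/2 = 0.6, v̄ = (0.87+0.80)/2 = 0.835 → q = 2.39×0.6×0.835 = 1.197 m³/s
Panel 3-4: Δb = 0.59 m, d̄ = (0.53+0.00)/2 = 0.265, v̄ = (0.80+0.00)/2 = 0.4 → q = 0.59×0.265×0.4 = 0.06254 m³/s
Q = Σ q = 1.430 m³/s

1.43 m³/s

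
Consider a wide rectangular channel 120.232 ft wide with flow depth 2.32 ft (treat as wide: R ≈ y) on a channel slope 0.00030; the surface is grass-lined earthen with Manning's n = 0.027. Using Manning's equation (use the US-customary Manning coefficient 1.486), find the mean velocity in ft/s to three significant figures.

1.67 ft/s

A = b·y = 120.232 × 2.32 = 278.9 ft²
Wide channel: R ≈ y = 2.32 ft
Q = (1.486/n)·A·R^(2/3)·S^(1/2) = (1.486/0.027) × 278.9 × 2.320^(2/3) × 0.00030^(1/2) = 466.0 ft³/s
V = Q/A = 466.0/278.9 = 1.671 ft/s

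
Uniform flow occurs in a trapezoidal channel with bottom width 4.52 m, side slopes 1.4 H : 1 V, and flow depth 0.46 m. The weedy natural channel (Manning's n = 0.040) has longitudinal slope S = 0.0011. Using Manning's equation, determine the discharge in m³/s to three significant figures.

A = (b + z·y)·y = (4.52 + 1.4×0.46)×0.46 = 2.375 m²
P = b + 2y√(1+z²) = 4.52 + 2×0.46×√(1+1.4²) = 6.103 m
R = A/P = 2.375/6.103 = 0.3892 m
Q = (1/n)·A·R^(2/3)·S^(1/2) = (1/0.040) × 2.375 × 0.3892^(2/3) × 0.0011^(1/2) = 1.050 m³/s

1.05 m³/s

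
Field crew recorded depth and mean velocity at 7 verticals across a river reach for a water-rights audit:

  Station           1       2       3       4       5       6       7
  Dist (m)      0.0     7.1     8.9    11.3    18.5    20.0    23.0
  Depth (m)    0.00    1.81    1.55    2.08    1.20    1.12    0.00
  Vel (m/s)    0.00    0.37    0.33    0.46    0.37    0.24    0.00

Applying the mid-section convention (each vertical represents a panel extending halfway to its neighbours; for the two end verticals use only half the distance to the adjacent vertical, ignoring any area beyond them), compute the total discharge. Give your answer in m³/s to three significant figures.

11.2 m³/s

w_2 = (8.9 − 0.0)/2 = 4.45 m; q_2 = 0.37 × 1.81 × 4.45 = 2.980 m³/s
w_3 = (11.3 − 7.1)/2 = 2.1 m; q_3 = 0.33 × 1.55 × 2.1 = 1.074 m³/s
w_4 = (18.5 − 8.9)/2 = 4.8 m; q_4 = 0.46 × 2.08 × 4.8 = 4.593 m³/s
w_5 = (20.0 − 11.3)/2 = 4.35 m; q_5 = 0.37 × 1.20 × 4.35 = 1.931 m³/s
w_6 = (23.0 − 18.5)/2 = 2.25 m; q_6 = 0.24 × 1.12 × 2.25 = 0.6048 m³/s
Stations 1, 7 contribute zero (depth or velocity is 0).
Q = Σ qᵢ = 11.18 m³/s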